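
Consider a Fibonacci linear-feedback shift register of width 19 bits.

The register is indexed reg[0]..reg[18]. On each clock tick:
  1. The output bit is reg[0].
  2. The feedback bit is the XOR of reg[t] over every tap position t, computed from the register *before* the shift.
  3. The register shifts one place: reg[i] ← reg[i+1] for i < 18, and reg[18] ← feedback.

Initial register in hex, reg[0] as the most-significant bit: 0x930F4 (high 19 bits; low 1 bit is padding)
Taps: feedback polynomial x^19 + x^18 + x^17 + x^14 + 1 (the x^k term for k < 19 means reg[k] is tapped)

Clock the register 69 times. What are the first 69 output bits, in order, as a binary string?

100100110000111101010110011101011101110110000011100001001100010111001

tick  register→output (feedback)
  0  1001001100001111010→1 (1)
  1  0010011000011110101→0 (0)
  2  0100110000111101010→0 (1)
  3  1001100001111010101→1 (1)
  4  0011000011110101011→0 (0)
  5  0110000111101010110→0 (0)
  6  1100001111010101100→1 (1)
  7  1000011110101011001→1 (1)
  8  0000111101010110011→0 (1)
  9  0001111010101100111→0 (0)
 10  0011110101011001110→0 (1)
 11  0111101010110011101→0 (0)
 12  1111010101100111010→1 (1)
 13  1110101011001110101→1 (1)
 14  1101010110011101011→1 (1)
 15  1010101100111010111→1 (0)
 16  0101011001110101110→0 (1)
 17  1010110011101011101→1 (1)
 18  0101100111010111011→0 (1)
 19  1011001110101110111→1 (0)
 20  0110011101011101110→0 (1)
 21  1100111010111011101→1 (1)
 22  1001110101110111011→1 (0)
 23  0011101011101110110→0 (0)
 24  0111010111011101100→0 (0)
 25  1110101110111011000→1 (0)
 26  1101011101110110000→1 (0)
 27  1010111011101100000→1 (1)
 28  0101110111011000001→0 (1)
 29  1011101110110000011→1 (1)
 30  0111011101100000111→0 (0)
 31  1110111011000001110→1 (0)
 32  1101110110000011100→1 (0)
 33  1011101100000111000→1 (0)
 34  0111011000001110000→0 (1)
 35  1110110000011100001→1 (0)
 36  1101100000111000010→1 (0)
 37  1011000001110000100→1 (1)
 38  0110000011100001001→0 (1)
 39  1100000111000010011→1 (0)
 40  1000001110000100110→1 (0)
 41  0000011100001001100→0 (0)
 42  0000111000010011000→0 (1)
 43  0001110000100110001→0 (0)
 44  0011100001001100010→0 (1)
 45  0111000010011000101→0 (1)
 46  1110000100110001011→1 (1)
 47  1100001001100010111→1 (0)
 48  1000010011000101110→1 (0)
 49  0000100110001011100→0 (1)
 50  0001001100010111001→0 (0)
 51  0010011000101110010→0 (0)
 52  0100110001011100100→0 (0)
 53  1001100010111001000→1 (1)
 54  0011000101110010001→0 (0)
 55  0110001011100100010→0 (1)
 56  1100010111001000101→1 (0)
 57  1000101110010001010→1 (0)
 58  0001011100100010100→0 (1)
 59  0010111001000101001→0 (1)
 60  0101110010001010011→0 (1)
 61  1011100100010100111→1 (1)
 62  0111001000101001111→0 (0)
 63  1110010001010011110→1 (1)
 64  1100100010100111101→1 (1)
 65  1001000101001111011→1 (0)
 66  0010001010011110110→0 (0)
 67  0100010100111101100→0 (0)
 68  1000101001111011000→1 (0)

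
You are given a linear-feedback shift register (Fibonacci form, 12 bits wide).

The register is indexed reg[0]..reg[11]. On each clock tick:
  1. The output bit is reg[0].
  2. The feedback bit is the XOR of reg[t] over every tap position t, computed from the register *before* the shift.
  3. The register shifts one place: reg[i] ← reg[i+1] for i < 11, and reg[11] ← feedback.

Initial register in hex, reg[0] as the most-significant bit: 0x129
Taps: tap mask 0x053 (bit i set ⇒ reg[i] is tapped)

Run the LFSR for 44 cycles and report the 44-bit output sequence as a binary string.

00010010100110111000111101111011100011010111

k : reg_k → out_k, fb_k
0: 000100101001 → 0, fb=1
1: 001001010011 → 0, fb=0
2: 010010100110 → 0, fb=1
3: 100101001101 → 1, fb=1
4: 001010011011 → 0, fb=1
5: 010100110111 → 0, fb=0
6: 101001101110 → 1, fb=0
7: 010011011100 → 0, fb=0
8: 100110111000 → 1, fb=1
9: 001101110001 → 0, fb=1
10: 011011100011 → 0, fb=1
11: 110111000111 → 1, fb=1
12: 101110001111 → 1, fb=0
13: 011100011110 → 0, fb=1
14: 111000111101 → 1, fb=1
15: 110001111011 → 1, fb=1
16: 100011110111 → 1, fb=1
17: 000111101111 → 0, fb=0
18: 001111011110 → 0, fb=1
19: 011110111101 → 0, fb=1
20: 111101111011 → 1, fb=1
21: 111011110111 → 1, fb=0
22: 110111101110 → 1, fb=0
23: 101111011100 → 1, fb=0
24: 011110111000 → 0, fb=1
25: 111101110001 → 1, fb=1
26: 111011100011 → 1, fb=0
27: 110111000110 → 1, fb=1
28: 101110001101 → 1, fb=0
29: 011100011010 → 0, fb=1
30: 111000110101 → 1, fb=1
31: 110001101011 → 1, fb=1
32: 100011010111 → 1, fb=0
33: 000110101110 → 0, fb=0
34: 001101011100 → 0, fb=0
35: 011010111000 → 0, fb=1
36: 110101110001 → 1, fb=1
37: 101011100011 → 1, fb=1
38: 010111000111 → 0, fb=0
39: 101110001110 → 1, fb=0
40: 011100011100 → 0, fb=1
41: 111000111001 → 1, fb=1
42: 110001110011 → 1, fb=1
43: 100011100111 → 1, fb=1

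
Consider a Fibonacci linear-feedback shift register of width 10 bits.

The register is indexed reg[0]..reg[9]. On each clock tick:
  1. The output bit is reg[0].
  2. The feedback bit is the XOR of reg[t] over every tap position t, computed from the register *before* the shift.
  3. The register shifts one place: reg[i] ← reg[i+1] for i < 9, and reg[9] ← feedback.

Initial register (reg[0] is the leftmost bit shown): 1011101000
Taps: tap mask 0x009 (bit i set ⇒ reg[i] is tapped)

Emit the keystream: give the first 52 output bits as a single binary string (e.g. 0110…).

step | reg (before) | out | fb
   0 | 1011101000 | 1 | 0
   1 | 0111010000 | 0 | 1
   2 | 1110100001 | 1 | 1
   3 | 1101000011 | 1 | 0
   4 | 1010000110 | 1 | 1
   5 | 0100001101 | 0 | 0
   6 | 1000011010 | 1 | 1
   7 | 0000110101 | 0 | 0
   8 | 0001101010 | 0 | 1
   9 | 0011010101 | 0 | 1
  10 | 0110101011 | 0 | 0
  11 | 1101010110 | 1 | 0
  12 | 1010101100 | 1 | 1
  13 | 0101011001 | 0 | 1
  14 | 1010110011 | 1 | 1
  15 | 0101100111 | 0 | 1
  16 | 1011001111 | 1 | 0
  17 | 0110011110 | 0 | 0
  18 | 1100111100 | 1 | 1
  19 | 1001111001 | 1 | 0
  20 | 0011110010 | 0 | 1
  21 | 0111100101 | 0 | 1
  22 | 1111001011 | 1 | 0
  23 | 1110010110 | 1 | 1
  24 | 1100101101 | 1 | 1
  25 | 1001011011 | 1 | 0
  26 | 0010110110 | 0 | 0
  27 | 0101101100 | 0 | 1
  28 | 1011011001 | 1 | 0
  29 | 0110110010 | 0 | 0
  30 | 1101100100 | 1 | 0
  31 | 1011001000 | 1 | 0
  32 | 0110010000 | 0 | 0
  33 | 1100100000 | 1 | 1
  34 | 1001000001 | 1 | 0
  35 | 0010000010 | 0 | 0
  36 | 0100000100 | 0 | 0
  37 | 1000001000 | 1 | 1
  38 | 0000010001 | 0 | 0
  39 | 0000100010 | 0 | 0
  40 | 0001000100 | 0 | 1
  41 | 0010001001 | 0 | 0
  42 | 0100010010 | 0 | 0
  43 | 1000100100 | 1 | 1
  44 | 0001001001 | 0 | 1
  45 | 0010010011 | 0 | 0
  46 | 0100100110 | 0 | 0
  47 | 1001001100 | 1 | 0
  48 | 0010011000 | 0 | 0
  49 | 0100110000 | 0 | 0
  50 | 1001100000 | 1 | 0
  51 | 0011000000 | 0 | 1

1011101000011010101100111100101101100100000100010010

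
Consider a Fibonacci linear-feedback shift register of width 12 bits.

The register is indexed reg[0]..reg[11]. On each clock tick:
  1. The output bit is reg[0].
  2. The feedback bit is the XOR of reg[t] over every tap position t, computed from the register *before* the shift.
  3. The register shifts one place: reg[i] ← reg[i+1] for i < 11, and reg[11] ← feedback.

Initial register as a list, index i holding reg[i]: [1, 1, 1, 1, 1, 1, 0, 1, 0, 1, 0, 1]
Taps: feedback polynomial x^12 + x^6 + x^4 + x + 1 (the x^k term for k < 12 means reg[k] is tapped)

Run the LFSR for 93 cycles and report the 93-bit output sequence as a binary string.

111111010101100001000111110101000000001111001100101110110000101111110101111000111000111111111

step | reg (before) | out | fb
   0 | 111111010101 | 1 | 1
   1 | 111110101011 | 1 | 0
   2 | 111101010110 | 1 | 0
   3 | 111010101100 | 1 | 0
   4 | 110101011000 | 1 | 0
   5 | 101010110000 | 1 | 1
   6 | 010101100001 | 0 | 0
   7 | 101011000010 | 1 | 0
   8 | 010110000100 | 0 | 0
   9 | 101100001000 | 1 | 1
  10 | 011000010001 | 0 | 1
  11 | 110000100011 | 1 | 1
  12 | 100001000111 | 1 | 1
  13 | 000010001111 | 0 | 1
  14 | 000100011111 | 0 | 0
  15 | 001000111110 | 0 | 1
  16 | 010001111101 | 0 | 0
  17 | 100011111010 | 1 | 1
  18 | 000111110101 | 0 | 0
  19 | 001111101010 | 0 | 0
  20 | 011111010100 | 0 | 0
  21 | 111110101000 | 1 | 0
  22 | 111101010000 | 1 | 0
  23 | 111010100000 | 1 | 0
  24 | 110101000000 | 1 | 0
  25 | 101010000000 | 1 | 0
  26 | 010100000000 | 0 | 1
  27 | 101000000001 | 1 | 1
  28 | 010000000011 | 0 | 1
  29 | 100000000111 | 1 | 1
  30 | 000000001111 | 0 | 0
  31 | 000000011110 | 0 | 0
  32 | 000000111100 | 0 | 1
  33 | 000001111001 | 0 | 1
  34 | 000011110011 | 0 | 0
  35 | 000111100110 | 0 | 0
  36 | 001111001100 | 0 | 1
  37 | 011110011001 | 0 | 0
  38 | 111100110010 | 1 | 1
  39 | 111001100101 | 1 | 1
  40 | 110011001011 | 1 | 1
  41 | 100110010111 | 1 | 0
  42 | 001100101110 | 0 | 1
  43 | 011001011101 | 0 | 1
  44 | 110010111011 | 1 | 0
  45 | 100101110110 | 1 | 0
  46 | 001011101100 | 0 | 0
  47 | 010111011000 | 0 | 0
  48 | 101110110000 | 1 | 1
  49 | 011101100001 | 0 | 0
  50 | 111011000010 | 1 | 1
  51 | 110110000101 | 1 | 1
  52 | 101100001011 | 1 | 1
  53 | 011000010111 | 0 | 1
  54 | 110000101111 | 1 | 1
  55 | 100001011111 | 1 | 1
  56 | 000010111111 | 0 | 0
  57 | 000101111110 | 0 | 1
  58 | 001011111101 | 0 | 0
  59 | 010111111010 | 0 | 1
  60 | 101111110101 | 1 | 1
  61 | 011111101011 | 0 | 1
  62 | 111111010111 | 1 | 1
  63 | 111110101111 | 1 | 0
  64 | 111101011110 | 1 | 0
  65 | 111010111100 | 1 | 0
  66 | 110101111000 | 1 | 1
  67 | 101011110001 | 1 | 1
  68 | 010111100011 | 0 | 1
  69 | 101111000111 | 1 | 0
  70 | 011110001110 | 0 | 0
  71 | 111100011100 | 1 | 0
  72 | 111000111000 | 1 | 1
  73 | 110001110001 | 1 | 1
  74 | 100011100011 | 1 | 1
  75 | 000111000111 | 0 | 1
  76 | 001110001111 | 0 | 1
  77 | 011100011111 | 0 | 1
  78 | 111000111111 | 1 | 1
  79 | 110001111111 | 1 | 1
  80 | 100011111111 | 1 | 1
  81 | 000111111111 | 0 | 0
  82 | 001111111110 | 0 | 0
  83 | 011111111100 | 0 | 1
  84 | 111111111001 | 1 | 0
  85 | 111111110010 | 1 | 0
  86 | 111111100100 | 1 | 0
  87 | 111111001000 | 1 | 1
  88 | 111110010001 | 1 | 1
  89 | 111100100011 | 1 | 1
  90 | 111001000111 | 1 | 0
  91 | 110010001110 | 1 | 1
  92 | 100100011101 | 1 | 1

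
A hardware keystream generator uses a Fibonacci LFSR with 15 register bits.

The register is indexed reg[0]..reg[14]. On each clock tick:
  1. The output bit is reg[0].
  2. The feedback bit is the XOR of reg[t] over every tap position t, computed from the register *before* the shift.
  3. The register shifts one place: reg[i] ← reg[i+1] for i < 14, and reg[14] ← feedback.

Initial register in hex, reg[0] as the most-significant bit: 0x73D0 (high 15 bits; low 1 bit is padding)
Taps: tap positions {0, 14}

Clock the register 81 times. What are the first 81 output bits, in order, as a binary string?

k : reg_k → out_k, fb_k
0: 011100111101000 → 0, fb=0
1: 111001111010000 → 1, fb=1
2: 110011110100001 → 1, fb=0
3: 100111101000010 → 1, fb=1
4: 001111010000101 → 0, fb=1
5: 011110100001011 → 0, fb=1
6: 111101000010111 → 1, fb=0
7: 111010000101110 → 1, fb=1
8: 110100001011101 → 1, fb=0
9: 101000010111010 → 1, fb=1
10: 010000101110101 → 0, fb=1
11: 100001011101011 → 1, fb=0
12: 000010111010110 → 0, fb=0
13: 000101110101100 → 0, fb=0
14: 001011101011000 → 0, fb=0
15: 010111010110000 → 0, fb=0
16: 101110101100000 → 1, fb=1
17: 011101011000001 → 0, fb=1
18: 111010110000011 → 1, fb=0
19: 110101100000110 → 1, fb=1
20: 101011000001101 → 1, fb=0
21: 010110000011010 → 0, fb=0
22: 101100000110100 → 1, fb=1
23: 011000001101001 → 0, fb=1
24: 110000011010011 → 1, fb=0
25: 100000110100110 → 1, fb=1
26: 000001101001101 → 0, fb=1
27: 000011010011011 → 0, fb=1
28: 000110100110111 → 0, fb=1
29: 001101001101111 → 0, fb=1
30: 011010011011111 → 0, fb=1
31: 110100110111111 → 1, fb=0
32: 101001101111110 → 1, fb=1
33: 010011011111101 → 0, fb=1
34: 100110111111011 → 1, fb=0
35: 001101111110110 → 0, fb=0
36: 011011111101100 → 0, fb=0
37: 110111111011000 → 1, fb=1
38: 101111110110001 → 1, fb=0
39: 011111101100010 → 0, fb=0
40: 111111011000100 → 1, fb=1
41: 111110110001001 → 1, fb=0
42: 111101100010010 → 1, fb=1
43: 111011000100101 → 1, fb=0
44: 110110001001010 → 1, fb=1
45: 101100010010101 → 1, fb=0
46: 011000100101010 → 0, fb=0
47: 110001001010100 → 1, fb=1
48: 100010010101001 → 1, fb=0
49: 000100101010010 → 0, fb=0
50: 001001010100100 → 0, fb=0
51: 010010101001000 → 0, fb=0
52: 100101010010000 → 1, fb=1
53: 001010100100001 → 0, fb=1
54: 010101001000011 → 0, fb=1
55: 101010010000111 → 1, fb=0
56: 010100100001110 → 0, fb=0
57: 101001000011100 → 1, fb=1
58: 010010000111001 → 0, fb=1
59: 100100001110011 → 1, fb=0
60: 001000011100110 → 0, fb=0
61: 010000111001100 → 0, fb=0
62: 100001110011000 → 1, fb=1
63: 000011100110001 → 0, fb=1
64: 000111001100011 → 0, fb=1
65: 001110011000111 → 0, fb=1
66: 011100110001111 → 0, fb=1
67: 111001100011111 → 1, fb=0
68: 110011000111110 → 1, fb=1
69: 100110001111101 → 1, fb=0
70: 001100011111010 → 0, fb=0
71: 011000111110100 → 0, fb=0
72: 110001111101000 → 1, fb=1
73: 100011111010001 → 1, fb=0
74: 000111110100010 → 0, fb=0
75: 001111101000100 → 0, fb=0
76: 011111010001000 → 0, fb=0
77: 111110100010000 → 1, fb=1
78: 111101000100001 → 1, fb=0
79: 111010001000010 → 1, fb=1
80: 110100010000101 → 1, fb=0

011100111101000010111010110000011010011011111101100010010101001000011100110001111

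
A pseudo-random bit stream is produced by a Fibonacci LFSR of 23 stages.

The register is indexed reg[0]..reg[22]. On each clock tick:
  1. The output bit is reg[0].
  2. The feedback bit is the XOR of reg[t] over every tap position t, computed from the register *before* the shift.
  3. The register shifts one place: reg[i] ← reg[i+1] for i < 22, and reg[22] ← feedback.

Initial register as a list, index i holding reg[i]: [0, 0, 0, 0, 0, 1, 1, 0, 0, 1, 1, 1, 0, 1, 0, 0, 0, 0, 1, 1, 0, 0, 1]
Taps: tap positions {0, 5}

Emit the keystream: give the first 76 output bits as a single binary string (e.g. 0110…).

step | reg (before) | out | fb
   0 | 00000110011101000011001 | 0 | 1
   1 | 00001100111010000110011 | 0 | 1
   2 | 00011001110100001100111 | 0 | 0
   3 | 00110011101000011001110 | 0 | 0
   4 | 01100111010000110011100 | 0 | 1
   5 | 11001110100001100111001 | 1 | 0
   6 | 10011101000011001110010 | 1 | 0
   7 | 00111010000110011100100 | 0 | 0
   8 | 01110100001100111001000 | 0 | 1
   9 | 11101000011001110010001 | 1 | 1
  10 | 11010000110011100100011 | 1 | 1
  11 | 10100001100111001000111 | 1 | 1
  12 | 01000011001110010001111 | 0 | 0
  13 | 10000110011100100011110 | 1 | 0
  14 | 00001100111001000111100 | 0 | 1
  15 | 00011001110010001111001 | 0 | 0
  16 | 00110011100100011110010 | 0 | 0
  17 | 01100111001000111100100 | 0 | 1
  18 | 11001110010001111001001 | 1 | 0
  19 | 10011100100011110010010 | 1 | 0
  20 | 00111001000111100100100 | 0 | 0
  21 | 01110010001111001001000 | 0 | 0
  22 | 11100100011110010010000 | 1 | 0
  23 | 11001000111100100100000 | 1 | 1
  24 | 10010001111001001000001 | 1 | 1
  25 | 00100011110010010000011 | 0 | 0
  26 | 01000111100100100000110 | 0 | 1
  27 | 10001111001001000001101 | 1 | 0
  28 | 00011110010010000011010 | 0 | 1
  29 | 00111100100100000110101 | 0 | 1
  30 | 01111001001000001101011 | 0 | 0
  31 | 11110010010000011010110 | 1 | 1
  32 | 11100100100000110101101 | 1 | 0
  33 | 11001001000001101011010 | 1 | 1
  34 | 10010010000011010110101 | 1 | 1
  35 | 00100100000110101101011 | 0 | 1
  36 | 01001000001101011010111 | 0 | 0
  37 | 10010000011010110101110 | 1 | 1
  38 | 00100000110101101011101 | 0 | 0
  39 | 01000001101011010111010 | 0 | 0
  40 | 10000011010110101110100 | 1 | 1
  41 | 00000110101101011101001 | 0 | 1
  42 | 00001101011010111010011 | 0 | 1
  43 | 00011010110101110100111 | 0 | 0
  44 | 00110101101011101001110 | 0 | 1
  45 | 01101011010111010011101 | 0 | 0
  46 | 11010110101110100111010 | 1 | 0
  47 | 10101101011101001110100 | 1 | 0
  48 | 01011010111010011101000 | 0 | 0
  49 | 10110101110100111010000 | 1 | 0
  50 | 01101011101001110100000 | 0 | 0
  51 | 11010111010011101000000 | 1 | 0
  52 | 10101110100111010000000 | 1 | 0
  53 | 01011101001110100000000 | 0 | 1
  54 | 10111010011101000000001 | 1 | 1
  55 | 01110100111010000000011 | 0 | 1
  56 | 11101001110100000000111 | 1 | 1
  57 | 11010011101000000001111 | 1 | 1
  58 | 10100111010000000011111 | 1 | 0
  59 | 01001110100000000111110 | 0 | 1
  60 | 10011101000000001111101 | 1 | 0
  61 | 00111010000000011111010 | 0 | 0
  62 | 01110100000000111110100 | 0 | 1
  63 | 11101000000001111101001 | 1 | 1
  64 | 11010000000011111010011 | 1 | 1
  65 | 10100000000111110100111 | 1 | 1
  66 | 01000000001111101001111 | 0 | 0
  67 | 10000000011111010011110 | 1 | 1
  68 | 00000000111110100111101 | 0 | 0
  69 | 00000001111101001111010 | 0 | 0
  70 | 00000011111010011110100 | 0 | 0
  71 | 00000111110100111101000 | 0 | 1
  72 | 00001111101001111010001 | 0 | 1
  73 | 00011111010011110100011 | 0 | 1
  74 | 00111110100111101000111 | 0 | 1
  75 | 01111101001111010001111 | 0 | 1

0000011001110100001100111001000111100100100000110101101011101001110100000000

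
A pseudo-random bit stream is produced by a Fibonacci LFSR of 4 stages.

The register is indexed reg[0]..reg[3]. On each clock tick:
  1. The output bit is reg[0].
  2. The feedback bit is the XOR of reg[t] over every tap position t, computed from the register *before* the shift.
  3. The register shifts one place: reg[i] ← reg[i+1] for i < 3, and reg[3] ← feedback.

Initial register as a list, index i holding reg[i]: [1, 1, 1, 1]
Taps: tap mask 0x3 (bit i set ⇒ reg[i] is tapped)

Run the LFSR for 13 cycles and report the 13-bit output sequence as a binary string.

k : reg_k → out_k, fb_k
0: 1111 → 1, fb=0
1: 1110 → 1, fb=0
2: 1100 → 1, fb=0
3: 1000 → 1, fb=1
4: 0001 → 0, fb=0
5: 0010 → 0, fb=0
6: 0100 → 0, fb=1
7: 1001 → 1, fb=1
8: 0011 → 0, fb=0
9: 0110 → 0, fb=1
10: 1101 → 1, fb=0
11: 1010 → 1, fb=1
12: 0101 → 0, fb=1

1111000100110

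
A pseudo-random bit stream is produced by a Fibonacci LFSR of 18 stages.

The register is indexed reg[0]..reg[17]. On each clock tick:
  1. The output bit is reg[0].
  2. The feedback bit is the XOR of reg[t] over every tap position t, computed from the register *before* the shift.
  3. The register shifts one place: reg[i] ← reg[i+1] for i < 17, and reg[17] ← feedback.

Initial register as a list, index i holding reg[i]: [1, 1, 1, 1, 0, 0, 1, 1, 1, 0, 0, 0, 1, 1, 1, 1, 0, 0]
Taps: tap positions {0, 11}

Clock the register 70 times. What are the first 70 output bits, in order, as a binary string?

1111001110001111001000101010011010000101101000101110010010100001111110

k : reg_k → out_k, fb_k
0: 111100111000111100 → 1, fb=1
1: 111001110001111001 → 1, fb=0
2: 110011100011110010 → 1, fb=0
3: 100111000111100100 → 1, fb=0
4: 001110001111001000 → 0, fb=1
5: 011100011110010001 → 0, fb=0
6: 111000111100100010 → 1, fb=1
7: 110001111001000101 → 1, fb=0
8: 100011110010001010 → 1, fb=1
9: 000111100100010101 → 0, fb=0
10: 001111001000101010 → 0, fb=0
11: 011110010001010100 → 0, fb=1
12: 111100100010101001 → 1, fb=1
13: 111001000101010011 → 1, fb=0
14: 110010001010100110 → 1, fb=1
15: 100100010101001101 → 1, fb=0
16: 001000101010011010 → 0, fb=0
17: 010001010100110100 → 0, fb=0
18: 100010101001101000 → 1, fb=0
19: 000101010011010000 → 0, fb=1
20: 001010100110100001 → 0, fb=0
21: 010101001101000010 → 0, fb=1
22: 101010011010000101 → 1, fb=1
23: 010100110100001011 → 0, fb=0
24: 101001101000010110 → 1, fb=1
25: 010011010000101101 → 0, fb=0
26: 100110100001011010 → 1, fb=0
27: 001101000010110100 → 0, fb=0
28: 011010000101101000 → 0, fb=1
29: 110100001011010001 → 1, fb=0
30: 101000010110100010 → 1, fb=1
31: 010000101101000101 → 0, fb=1
32: 100001011010001011 → 1, fb=1
33: 000010110100010111 → 0, fb=0
34: 000101101000101110 → 0, fb=0
35: 001011010001011100 → 0, fb=1
36: 010110100010111001 → 0, fb=0
37: 101101000101110010 → 1, fb=0
38: 011010001011100100 → 0, fb=1
39: 110100010111001001 → 1, fb=0
40: 101000101110010010 → 1, fb=1
41: 010001011100100101 → 0, fb=0
42: 100010111001001010 → 1, fb=0
43: 000101110010010100 → 0, fb=0
44: 001011100100101000 → 0, fb=0
45: 010111001001010000 → 0, fb=1
46: 101110010010100001 → 1, fb=1
47: 011100100101000011 → 0, fb=1
48: 111001001010000111 → 1, fb=1
49: 110010010100001111 → 1, fb=1
50: 100100101000011111 → 1, fb=1
51: 001001010000111111 → 0, fb=0
52: 010010100001111110 → 0, fb=1
53: 100101000011111101 → 1, fb=0
54: 001010000111111010 → 0, fb=1
55: 010100001111110101 → 0, fb=1
56: 101000011111101011 → 1, fb=0
57: 010000111111010110 → 0, fb=1
58: 100001111110101101 → 1, fb=1
59: 000011111101011011 → 0, fb=1
60: 000111111010110111 → 0, fb=0
61: 001111110101101110 → 0, fb=1
62: 011111101011011101 → 0, fb=1
63: 111111010110111011 → 1, fb=1
64: 111110101101110111 → 1, fb=0
65: 111101011011101110 → 1, fb=0
66: 111010110111011100 → 1, fb=0
67: 110101101110111000 → 1, fb=1
68: 101011011101110001 → 1, fb=0
69: 010110111011100010 → 0, fb=1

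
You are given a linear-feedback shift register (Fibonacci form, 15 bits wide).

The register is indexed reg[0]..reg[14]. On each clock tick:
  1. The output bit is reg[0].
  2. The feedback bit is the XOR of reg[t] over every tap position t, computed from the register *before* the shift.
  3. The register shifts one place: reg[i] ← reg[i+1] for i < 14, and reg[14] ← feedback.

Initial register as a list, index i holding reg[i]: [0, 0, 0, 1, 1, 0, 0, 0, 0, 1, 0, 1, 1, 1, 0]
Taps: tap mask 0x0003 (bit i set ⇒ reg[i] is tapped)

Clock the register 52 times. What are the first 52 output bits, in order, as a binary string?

0001100001011100010100011100100111100100101101000101

tick  register→output (feedback)
  0  000110000101110→0 (0)
  1  001100001011100→0 (0)
  2  011000010111000→0 (1)
  3  110000101110001→1 (0)
  4  100001011100010→1 (1)
  5  000010111000101→0 (0)
  6  000101110001010→0 (0)
  7  001011100010100→0 (0)
  8  010111000101000→0 (1)
  9  101110001010001→1 (1)
 10  011100010100011→0 (1)
 11  111000101000111→1 (0)
 12  110001010001110→1 (0)
 13  100010100011100→1 (1)
 14  000101000111001→0 (0)
 15  001010001110010→0 (0)
 16  010100011100100→0 (1)
 17  101000111001001→1 (1)
 18  010001110010011→0 (1)
 19  100011100100111→1 (1)
 20  000111001001111→0 (0)
 21  001110010011110→0 (0)
 22  011100100111100→0 (1)
 23  111001001111001→1 (0)
 24  110010011110010→1 (0)
 25  100100111100100→1 (1)
 26  001001111001001→0 (0)
 27  010011110010010→0 (1)
 28  100111100100101→1 (1)
 29  001111001001011→0 (0)
 30  011110010010110→0 (1)
 31  111100100101101→1 (0)
 32  111001001011010→1 (0)
 33  110010010110100→1 (0)
 34  100100101101000→1 (1)
 35  001001011010001→0 (0)
 36  010010110100010→0 (1)
 37  100101101000101→1 (1)
 38  001011010001011→0 (0)
 39  010110100010110→0 (1)
 40  101101000101101→1 (1)
 41  011010001011011→0 (1)
 42  110100010110111→1 (0)
 43  101000101101110→1 (1)
 44  010001011011101→0 (1)
 45  100010110111011→1 (1)
 46  000101101110111→0 (0)
 47  001011011101110→0 (0)
 48  010110111011100→0 (1)
 49  101101110111001→1 (1)
 50  011011101110011→0 (1)
 51  110111011100111→1 (0)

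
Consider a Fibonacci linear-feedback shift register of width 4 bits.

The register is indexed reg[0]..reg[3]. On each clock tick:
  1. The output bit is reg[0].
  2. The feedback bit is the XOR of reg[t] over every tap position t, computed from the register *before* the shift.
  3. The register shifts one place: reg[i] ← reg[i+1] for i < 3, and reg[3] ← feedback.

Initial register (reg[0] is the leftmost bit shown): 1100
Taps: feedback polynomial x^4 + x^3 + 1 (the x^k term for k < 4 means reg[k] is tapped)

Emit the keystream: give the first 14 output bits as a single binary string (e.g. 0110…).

11001000111101

tick  register→output (feedback)
  0  1100→1 (1)
  1  1001→1 (0)
  2  0010→0 (0)
  3  0100→0 (0)
  4  1000→1 (1)
  5  0001→0 (1)
  6  0011→0 (1)
  7  0111→0 (1)
  8  1111→1 (0)
  9  1110→1 (1)
 10  1101→1 (0)
 11  1010→1 (1)
 12  0101→0 (1)
 13  1011→1 (0)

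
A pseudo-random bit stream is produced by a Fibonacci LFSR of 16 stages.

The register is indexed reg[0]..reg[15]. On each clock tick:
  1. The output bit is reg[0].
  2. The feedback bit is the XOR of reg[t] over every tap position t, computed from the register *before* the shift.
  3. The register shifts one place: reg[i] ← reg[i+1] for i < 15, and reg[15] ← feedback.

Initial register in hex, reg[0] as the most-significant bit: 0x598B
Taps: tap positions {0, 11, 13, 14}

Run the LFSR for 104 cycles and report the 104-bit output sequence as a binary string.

tick  register→output (feedback)
  0  0101100110001011→0 (1)
  1  1011001100010111→1 (0)
  2  0110011000101110→0 (0)
  3  1100110001011100→1 (1)
  4  1001100010111001→1 (0)
  5  0011000101110010→0 (0)
  6  0110001011100100→0 (1)
  7  1100010111001001→1 (1)
  8  1000101110010011→1 (1)
  9  0001011100100111→0 (0)
 10  0010111001001110→0 (0)
 11  0101110010011100→0 (0)
 12  1011100100111000→1 (0)
 13  0111001001110000→0 (1)
 14  1110010011100001→1 (1)
 15  1100100111000011→1 (0)
 16  1001001110000110→1 (1)
 17  0010011100001101→0 (1)
 18  0100111000011011→0 (0)
 19  1001110000110110→1 (0)
 20  0011100001101100→0 (1)
 21  0111000011011001→0 (1)
 22  1110000110110011→1 (1)
 23  1100001101100111→1 (1)
 24  1000011011001111→1 (1)
 25  0000110110011111→0 (1)
 26  0001101100111111→0 (1)
 27  0011011001111111→0 (1)
 28  0110110011111111→0 (1)
 29  1101100111111111→1 (0)
 30  1011001111111110→1 (0)
 31  0110011111111100→0 (0)
 32  1100111111111000→1 (0)
 33  1001111111110000→1 (0)
 34  0011111111100000→0 (0)
 35  0111111111000000→0 (0)
 36  1111111110000000→1 (1)
 37  1111111100000001→1 (1)
 38  1111111000000011→1 (0)
 39  1111110000000110→1 (1)
 40  1111100000001101→1 (0)
 41  1111000000011010→1 (1)
 42  1110000000110101→1 (1)
 43  1100000001101011→1 (0)
 44  1000000011010110→1 (0)
 45  0000000110101100→0 (1)
 46  0000001101011001→0 (1)
 47  0000011010110011→0 (0)
 48  0000110101100110→0 (0)
 49  0001101011001100→0 (1)
 50  0011010110011001→0 (1)
 51  0110101100110011→0 (0)
 52  1101011001100110→1 (1)
 53  1010110011001101→1 (0)
 54  0101100110011010→0 (0)
 55  1011001100110100→1 (1)
 56  0110011001101001→0 (0)
 57  1100110011010010→1 (1)
 58  1001100110100101→1 (0)
 59  0011001101001010→0 (1)
 60  0110011010010101→0 (0)
 61  1100110100101010→1 (0)
 62  1001101001010100→1 (1)
 63  0011010010101001→0 (0)
 64  0110100101010010→0 (0)
 65  1101001010100100→1 (0)
 66  1010010101001000→1 (1)
 67  0100101010010001→0 (1)
 68  1001010100100011→1 (0)
 69  0010101001000110→0 (0)
 70  0101010010001100→0 (1)
 71  1010100100011001→1 (0)
 72  0101001000110010→0 (0)
 73  1010010001100100→1 (0)
 74  0100100011001000→0 (0)
 75  1001000110010000→1 (0)
 76  0010001100100000→0 (0)
 77  0100011001000000→0 (0)
 78  1000110010000000→1 (1)
 79  0001100100000001→0 (0)
 80  0011001000000010→0 (1)
 81  0110010000000101→0 (1)
 82  1100100000001011→1 (0)
 83  1001000000010110→1 (0)
 84  0010000000101100→0 (1)
 85  0100000001011001→0 (1)
 86  1000000010110011→1 (1)
 87  0000000101100111→0 (0)
 88  0000001011001110→0 (0)
 89  0000010110011100→0 (0)
 90  0000101100111000→0 (1)
 91  0001011001110001→0 (1)
 92  0010110011100011→0 (1)
 93  0101100111000111→0 (0)
 94  1011001110001110→1 (1)
 95  0110011100011101→0 (0)
 96  1100111000111010→1 (1)
 97  1001110001110101→1 (1)
 98  0011100011101011→0 (1)
 99  0111000111010111→0 (1)
100  1110001110101111→1 (1)
101  1100011101011111→1 (0)
102  1000111010111110→1 (0)
103  0001110101111100→0 (0)

01011001100010111001001110000110110011111111100000001101011001100110100101010010001100100000001011001110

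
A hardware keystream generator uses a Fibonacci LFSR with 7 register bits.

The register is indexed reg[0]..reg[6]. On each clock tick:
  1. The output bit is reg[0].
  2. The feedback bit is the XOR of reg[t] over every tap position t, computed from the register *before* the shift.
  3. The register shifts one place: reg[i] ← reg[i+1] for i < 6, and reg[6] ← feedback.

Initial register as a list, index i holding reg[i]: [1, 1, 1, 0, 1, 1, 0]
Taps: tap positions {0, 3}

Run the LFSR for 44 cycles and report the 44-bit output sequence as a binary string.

tick  register→output (feedback)
  0  1110110→1 (1)
  1  1101101→1 (0)
  2  1011010→1 (0)
  3  0110100→0 (0)
  4  1101000→1 (0)
  5  1010000→1 (1)
  6  0100001→0 (0)
  7  1000010→1 (1)
  8  0000101→0 (0)
  9  0001010→0 (1)
 10  0010101→0 (0)
 11  0101010→0 (1)
 12  1010101→1 (1)
 13  0101011→0 (1)
 14  1010111→1 (1)
 15  0101111→0 (1)
 16  1011111→1 (0)
 17  0111110→0 (1)
 18  1111101→1 (0)
 19  1111010→1 (0)
 20  1110100→1 (1)
 21  1101001→1 (0)
 22  1010010→1 (1)
 23  0100101→0 (0)
 24  1001010→1 (0)
 25  0010100→0 (0)
 26  0101000→0 (1)
 27  1010001→1 (1)
 28  0100011→0 (0)
 29  1000110→1 (1)
 30  0001101→0 (1)
 31  0011011→0 (1)
 32  0110111→0 (0)
 33  1101110→1 (0)
 34  1011100→1 (0)
 35  0111000→0 (1)
 36  1110001→1 (1)
 37  1100011→1 (1)
 38  1000111→1 (1)
 39  0001111→0 (1)
 40  0011111→0 (1)
 41  0111111→0 (1)
 42  1111111→1 (0)
 43  1111110→1 (0)

11101101000010101011111010010100011011100011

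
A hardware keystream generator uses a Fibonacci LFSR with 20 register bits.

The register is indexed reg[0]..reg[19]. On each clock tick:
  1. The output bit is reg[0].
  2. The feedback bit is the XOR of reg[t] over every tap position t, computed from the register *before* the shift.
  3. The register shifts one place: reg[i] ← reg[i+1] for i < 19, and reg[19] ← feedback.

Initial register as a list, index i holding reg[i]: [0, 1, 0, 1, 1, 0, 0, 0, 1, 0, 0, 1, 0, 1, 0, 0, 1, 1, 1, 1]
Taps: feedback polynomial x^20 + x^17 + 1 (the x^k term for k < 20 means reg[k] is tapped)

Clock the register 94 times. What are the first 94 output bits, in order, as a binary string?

0101100010010100111110101101001100101010111100110101100110011100101000011010110001000010010100

step | reg (before) | out | fb
   0 | 01011000100101001111 | 0 | 1
   1 | 10110001001010011111 | 1 | 0
   2 | 01100010010100111110 | 0 | 1
   3 | 11000100101001111101 | 1 | 0
   4 | 10001001010011111010 | 1 | 1
   5 | 00010010100111110101 | 0 | 1
   6 | 00100101001111101011 | 0 | 0
   7 | 01001010011111010110 | 0 | 1
   8 | 10010100111110101101 | 1 | 0
   9 | 00101001111101011010 | 0 | 0
  10 | 01010011111010110100 | 0 | 1
  11 | 10100111110101101001 | 1 | 1
  12 | 01001111101011010011 | 0 | 0
  13 | 10011111010110100110 | 1 | 0
  14 | 00111110101101001100 | 0 | 1
  15 | 01111101011010011001 | 0 | 0
  16 | 11111010110100110010 | 1 | 1
  17 | 11110101101001100101 | 1 | 0
  18 | 11101011010011001010 | 1 | 1
  19 | 11010110100110010101 | 1 | 0
  20 | 10101101001100101010 | 1 | 1
  21 | 01011010011001010101 | 0 | 1
  22 | 10110100110010101011 | 1 | 1
  23 | 01101001100101010111 | 0 | 1
  24 | 11010011001010101111 | 1 | 0
  25 | 10100110010101011110 | 1 | 0
  26 | 01001100101010111100 | 0 | 1
  27 | 10011001010101111001 | 1 | 1
  28 | 00110010101011110011 | 0 | 0
  29 | 01100101010111100110 | 0 | 1
  30 | 11001010101111001101 | 1 | 0
  31 | 10010101011110011010 | 1 | 1
  32 | 00101010111100110101 | 0 | 1
  33 | 01010101111001101011 | 0 | 0
  34 | 10101011110011010110 | 1 | 0
  35 | 01010111100110101100 | 0 | 1
  36 | 10101111001101011001 | 1 | 1
  37 | 01011110011010110011 | 0 | 0
  38 | 10111100110101100110 | 1 | 0
  39 | 01111001101011001100 | 0 | 1
  40 | 11110011010110011001 | 1 | 1
  41 | 11100110101100110011 | 1 | 1
  42 | 11001101011001100111 | 1 | 0
  43 | 10011010110011001110 | 1 | 0
  44 | 00110101100110011100 | 0 | 1
  45 | 01101011001100111001 | 0 | 0
  46 | 11010110011001110010 | 1 | 1
  47 | 10101100110011100101 | 1 | 0
  48 | 01011001100111001010 | 0 | 0
  49 | 10110011001110010100 | 1 | 0
  50 | 01100110011100101000 | 0 | 0
  51 | 11001100111001010000 | 1 | 1
  52 | 10011001110010100001 | 1 | 1
  53 | 00110011100101000011 | 0 | 0
  54 | 01100111001010000110 | 0 | 1
  55 | 11001110010100001101 | 1 | 0
  56 | 10011100101000011010 | 1 | 1
  57 | 00111001010000110101 | 0 | 1
  58 | 01110010100001101011 | 0 | 0
  59 | 11100101000011010110 | 1 | 0
  60 | 11001010000110101100 | 1 | 0
  61 | 10010100001101011000 | 1 | 1
  62 | 00101000011010110001 | 0 | 0
  63 | 01010000110101100010 | 0 | 0
  64 | 10100001101011000100 | 1 | 0
  65 | 01000011010110001000 | 0 | 0
  66 | 10000110101100010000 | 1 | 1
  67 | 00001101011000100001 | 0 | 0
  68 | 00011010110001000010 | 0 | 0
  69 | 00110101100010000100 | 0 | 1
  70 | 01101011000100001001 | 0 | 0
  71 | 11010110001000010010 | 1 | 1
  72 | 10101100010000100101 | 1 | 0
  73 | 01011000100001001010 | 0 | 0
  74 | 10110001000010010100 | 1 | 0
  75 | 01100010000100101000 | 0 | 0
  76 | 11000100001001010000 | 1 | 1
  77 | 10001000010010100001 | 1 | 1
  78 | 00010000100101000011 | 0 | 0
  79 | 00100001001010000110 | 0 | 1
  80 | 01000010010100001101 | 0 | 1
  81 | 10000100101000011011 | 1 | 1
  82 | 00001001010000110111 | 0 | 1
  83 | 00010010100001101111 | 0 | 1
  84 | 00100101000011011111 | 0 | 1
  85 | 01001010000110111111 | 0 | 1
  86 | 10010100001101111111 | 1 | 0
  87 | 00101000011011111110 | 0 | 1
  88 | 01010000110111111101 | 0 | 1
  89 | 10100001101111111011 | 1 | 1
  90 | 01000011011111110111 | 0 | 1
  91 | 10000110111111101111 | 1 | 0
  92 | 00001101111111011110 | 0 | 1
  93 | 00011011111110111101 | 0 | 1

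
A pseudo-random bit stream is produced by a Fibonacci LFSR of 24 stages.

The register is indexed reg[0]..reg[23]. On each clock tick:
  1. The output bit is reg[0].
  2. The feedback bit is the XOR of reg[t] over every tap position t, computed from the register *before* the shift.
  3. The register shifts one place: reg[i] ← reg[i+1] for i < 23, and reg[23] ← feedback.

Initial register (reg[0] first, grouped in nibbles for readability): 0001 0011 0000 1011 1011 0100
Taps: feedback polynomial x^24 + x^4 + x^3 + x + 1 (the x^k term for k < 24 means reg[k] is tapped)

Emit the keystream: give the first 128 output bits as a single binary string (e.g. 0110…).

00010011000010111011010010011101111110100011000010010110011111001101110001101110101011100100000100101100011001001101100011010001

k : reg_k → out_k, fb_k
0: 000100110000101110110100 → 0, fb=1
1: 001001100001011101101001 → 0, fb=0
2: 010011000010111011010010 → 0, fb=0
3: 100110000101110110100100 → 1, fb=1
4: 001100001011101101001001 → 0, fb=1
5: 011000010111011010010011 → 0, fb=1
6: 110000101110110100100111 → 1, fb=0
7: 100001011101101001001110 → 1, fb=1
8: 000010111011010010011101 → 0, fb=1
9: 000101110110100100111011 → 0, fb=1
10: 001011101101001001110111 → 0, fb=1
11: 010111011010010011101111 → 0, fb=1
12: 101110110100100111011111 → 1, fb=1
13: 011101101001001110111111 → 0, fb=0
14: 111011010010011101111110 → 1, fb=1
15: 110110100100111011111101 → 1, fb=0
16: 101101001001110111111010 → 1, fb=0
17: 011010010011101111110100 → 0, fb=0
18: 110100100111011111101000 → 1, fb=1
19: 101001001110111111010001 → 1, fb=1
20: 010010011101111110100011 → 0, fb=0
21: 100100111011111101000110 → 1, fb=0
22: 001001110111111010001100 → 0, fb=0
23: 010011101111110100011000 → 0, fb=0
24: 100111011111101000110000 → 1, fb=1
25: 001110111111010001100001 → 0, fb=0
26: 011101111110100011000010 → 0, fb=0
27: 111011111101000110000100 → 1, fb=1
28: 110111111010001100001001 → 1, fb=0
29: 101111110100011000010010 → 1, fb=1
30: 011111101000110000100101 → 0, fb=1
31: 111111010001100001001011 → 1, fb=0
32: 111110100011000010010110 → 1, fb=0
33: 111101000110000100101100 → 1, fb=1
34: 111010001100001001011001 → 1, fb=1
35: 110100011000010010110011 → 1, fb=1
36: 101000110000100101100111 → 1, fb=1
37: 010001100001001011001111 → 0, fb=1
38: 100011000010010110011111 → 1, fb=0
39: 000110000100101100111110 → 0, fb=0
40: 001100001001011001111100 → 0, fb=1
41: 011000010010110011111001 → 0, fb=1
42: 110000100101100111110011 → 1, fb=0
43: 100001001011001111100110 → 1, fb=1
44: 000010010110011111001101 → 0, fb=1
45: 000100101100111110011011 → 0, fb=1
46: 001001011001111100110111 → 0, fb=0
47: 010010110011111001101110 → 0, fb=0
48: 100101100111110011011100 → 1, fb=0
49: 001011001111100110111000 → 0, fb=1
50: 010110011111001101110001 → 0, fb=1
51: 101100111110011011100011 → 1, fb=0
52: 011001111100110111000110 → 0, fb=1
53: 110011111001101110001101 → 1, fb=1
54: 100111110011011100011011 → 1, fb=1
55: 001111100110111000110111 → 0, fb=0
56: 011111001101110001101110 → 0, fb=1
57: 111110011011100011011101 → 1, fb=0
58: 111100110111000110111010 → 1, fb=1
59: 111001101110001101110101 → 1, fb=0
60: 110011011100011011101010 → 1, fb=1
61: 100110111000110111010101 → 1, fb=1
62: 001101110001101110101011 → 0, fb=1
63: 011011100011011101010111 → 0, fb=0
64: 110111000110111010101110 → 1, fb=0
65: 101110001101110101011100 → 1, fb=1
66: 011100011011101010111001 → 0, fb=0
67: 111000110111010101110010 → 1, fb=0
68: 110001101110101011100100 → 1, fb=0
69: 100011011101010111001000 → 1, fb=0
70: 000110111010101110010000 → 0, fb=0
71: 001101110101011100100000 → 0, fb=1
72: 011011101010111001000001 → 0, fb=0
73: 110111010101110010000010 → 1, fb=0
74: 101110101011100100000100 → 1, fb=1
75: 011101010111001000001001 → 0, fb=0
76: 111010101110010000010010 → 1, fb=1
77: 110101011100100000100101 → 1, fb=1
78: 101010111001000001001011 → 1, fb=0
79: 010101110010000010010110 → 0, fb=0
80: 101011100100000100101100 → 1, fb=0
81: 010111001000001001011000 → 0, fb=1
82: 101110010000010010110001 → 1, fb=1
83: 011100100000100101100011 → 0, fb=0
84: 111001000001001011000110 → 1, fb=0
85: 110010000010010110001100 → 1, fb=1
86: 100100000100101100011001 → 1, fb=0
87: 001000001001011000110010 → 0, fb=0
88: 010000010010110001100100 → 0, fb=1
89: 100000100101100011001001 → 1, fb=1
90: 000001001011000110010011 → 0, fb=0
91: 000010010110001100100110 → 0, fb=1
92: 000100101100011001001101 → 0, fb=1
93: 001001011000110010011011 → 0, fb=0
94: 010010110001100100110110 → 0, fb=0
95: 100101100011001001101100 → 1, fb=0
96: 001011000110010011011000 → 0, fb=1
97: 010110001100100110110001 → 0, fb=1
98: 101100011001001101100011 → 1, fb=0
99: 011000110010011011000110 → 0, fb=1
100: 110001100100110110001101 → 1, fb=0
101: 100011001001101100011010 → 1, fb=0
102: 000110010011011000110100 → 0, fb=0
103: 001100100110110001101000 → 0, fb=1
104: 011001001101100011010001 → 0, fb=1
105: 110010011011000110100011 → 1, fb=1
106: 100100110110001101000111 → 1, fb=0
107: 001001101100011010001110 → 0, fb=0
108: 010011011000110100011100 → 0, fb=0
109: 100110110001101000111000 → 1, fb=1
110: 001101100011010001110001 → 0, fb=1
111: 011011000110100011100011 → 0, fb=0
112: 110110001101000111000110 → 1, fb=0
113: 101100011010001110001100 → 1, fb=0
114: 011000110100011100011000 → 0, fb=1
115: 110001101000111000110001 → 1, fb=0
116: 100011010001110001100010 → 1, fb=0
117: 000110100011100011000100 → 0, fb=0
118: 001101000111000110001000 → 0, fb=1
119: 011010001110001100010001 → 0, fb=0
120: 110100011100011000100010 → 1, fb=1
121: 101000111000110001000101 → 1, fb=1
122: 010001110001100010001011 → 0, fb=1
123: 100011100011000100010111 → 1, fb=0
124: 000111000110001000101110 → 0, fb=0
125: 001110001100010001011100 → 0, fb=0
126: 011100011000100010111000 → 0, fb=0
127: 111000110001000101110000 → 1, fb=0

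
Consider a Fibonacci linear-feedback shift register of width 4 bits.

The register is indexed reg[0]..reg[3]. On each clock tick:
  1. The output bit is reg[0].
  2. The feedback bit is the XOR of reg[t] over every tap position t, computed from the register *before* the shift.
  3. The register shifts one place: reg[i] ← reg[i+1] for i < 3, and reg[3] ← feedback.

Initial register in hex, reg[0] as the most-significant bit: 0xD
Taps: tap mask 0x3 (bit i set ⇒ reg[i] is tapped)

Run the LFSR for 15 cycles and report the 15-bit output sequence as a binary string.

step | reg (before) | out | fb
   0 | 1101 | 1 | 0
   1 | 1010 | 1 | 1
   2 | 0101 | 0 | 1
   3 | 1011 | 1 | 1
   4 | 0111 | 0 | 1
   5 | 1111 | 1 | 0
   6 | 1110 | 1 | 0
   7 | 1100 | 1 | 0
   8 | 1000 | 1 | 1
   9 | 0001 | 0 | 0
  10 | 0010 | 0 | 0
  11 | 0100 | 0 | 1
  12 | 1001 | 1 | 1
  13 | 0011 | 0 | 0
  14 | 0110 | 0 | 1

110101111000100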